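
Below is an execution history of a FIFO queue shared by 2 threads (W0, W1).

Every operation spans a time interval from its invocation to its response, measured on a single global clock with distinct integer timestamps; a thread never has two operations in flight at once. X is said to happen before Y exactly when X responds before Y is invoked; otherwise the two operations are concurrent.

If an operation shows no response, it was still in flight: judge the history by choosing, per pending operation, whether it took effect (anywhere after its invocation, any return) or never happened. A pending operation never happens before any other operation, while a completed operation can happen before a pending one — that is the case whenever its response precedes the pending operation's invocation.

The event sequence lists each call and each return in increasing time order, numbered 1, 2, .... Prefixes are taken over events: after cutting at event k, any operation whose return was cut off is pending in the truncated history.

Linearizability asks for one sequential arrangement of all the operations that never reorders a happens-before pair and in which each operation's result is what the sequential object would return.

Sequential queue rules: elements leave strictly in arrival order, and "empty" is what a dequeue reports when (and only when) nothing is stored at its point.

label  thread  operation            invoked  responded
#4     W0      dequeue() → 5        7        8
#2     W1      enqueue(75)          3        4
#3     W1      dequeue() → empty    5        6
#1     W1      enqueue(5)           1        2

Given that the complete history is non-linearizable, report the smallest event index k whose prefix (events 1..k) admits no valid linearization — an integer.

one valid order for events 1..5 is #1, #2:
1. #1 enqueue(5), leaving queue <5>
2. #2 enqueue(75), leaving queue <5,75>
at event 6 (#3's time-6 response) nothing linearizes any more
e.g. #1, #2, #3: illegal at step 3, since #3 dequeue() → empty cannot apply there

6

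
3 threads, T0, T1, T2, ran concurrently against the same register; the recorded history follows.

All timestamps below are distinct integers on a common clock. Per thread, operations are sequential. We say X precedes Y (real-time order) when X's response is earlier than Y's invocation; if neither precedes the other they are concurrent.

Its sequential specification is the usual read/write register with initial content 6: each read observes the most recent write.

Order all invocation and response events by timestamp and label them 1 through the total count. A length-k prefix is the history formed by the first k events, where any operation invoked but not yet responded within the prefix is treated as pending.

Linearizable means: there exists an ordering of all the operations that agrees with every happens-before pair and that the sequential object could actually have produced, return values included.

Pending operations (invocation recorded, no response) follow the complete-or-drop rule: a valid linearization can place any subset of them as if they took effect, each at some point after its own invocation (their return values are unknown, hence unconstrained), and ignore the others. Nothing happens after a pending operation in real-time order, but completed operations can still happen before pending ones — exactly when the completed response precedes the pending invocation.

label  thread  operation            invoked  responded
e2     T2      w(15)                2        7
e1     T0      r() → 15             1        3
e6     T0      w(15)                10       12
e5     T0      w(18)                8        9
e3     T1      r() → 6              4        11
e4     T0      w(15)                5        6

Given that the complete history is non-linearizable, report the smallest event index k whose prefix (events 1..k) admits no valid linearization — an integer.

a valid linearization of events 1..10 exists, for instance e2, e1, e3, e4, e5:
after step 1 (e2 w(15)): value 15
after step 2 (e1 r() → 15): value 15
after step 3 (e3 r() (pending, included)): value 15
after step 4 (e4 w(15)): value 15
after step 5 (e5 w(18)): value 18
adding event 11 (e3 responds at 11) leaves no legal real-time order
including or dropping the 1 pending operation (e6) in any combination fails
for example e1, e2, e3, e4, e5 (pending dropped) fails at step 1: e1 r() → 15 is not legal there
for example e1, e2, e4, e3, e5 (pending dropped) fails at step 1: e1 r() → 15 is not legal there

11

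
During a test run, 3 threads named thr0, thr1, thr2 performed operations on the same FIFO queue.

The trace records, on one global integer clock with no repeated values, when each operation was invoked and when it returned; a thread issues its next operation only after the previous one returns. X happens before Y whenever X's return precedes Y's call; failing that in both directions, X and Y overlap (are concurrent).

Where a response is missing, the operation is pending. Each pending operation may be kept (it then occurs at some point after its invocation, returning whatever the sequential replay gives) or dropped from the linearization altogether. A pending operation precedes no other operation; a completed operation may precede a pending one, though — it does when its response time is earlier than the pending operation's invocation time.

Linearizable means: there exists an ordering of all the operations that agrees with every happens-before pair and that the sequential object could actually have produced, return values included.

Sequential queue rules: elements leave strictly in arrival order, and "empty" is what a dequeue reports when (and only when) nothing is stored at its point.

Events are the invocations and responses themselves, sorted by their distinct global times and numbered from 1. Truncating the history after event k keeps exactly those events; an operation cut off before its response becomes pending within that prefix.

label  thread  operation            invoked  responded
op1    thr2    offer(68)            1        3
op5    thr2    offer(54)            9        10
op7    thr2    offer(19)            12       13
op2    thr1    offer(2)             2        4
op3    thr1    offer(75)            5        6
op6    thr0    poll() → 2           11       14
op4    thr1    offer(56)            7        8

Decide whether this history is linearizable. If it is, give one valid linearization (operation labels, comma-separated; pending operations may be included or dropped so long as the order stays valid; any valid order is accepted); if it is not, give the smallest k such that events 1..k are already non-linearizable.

1. op2 offer(2), leaving queue <2>
2. op1 offer(68), leaving queue <2,68>
3. op3 offer(75), leaving queue <2,68,75>
4. op4 offer(56), leaving queue <2,68,75,56>
5. op5 offer(54), leaving queue <2,68,75,56,54>
6. op6 poll() → 2, leaving queue <68,75,56,54>
7. op7 offer(19), leaving queue <68,75,56,54,19>

linearizable — witness: op2, op1, op3, op4, op5, op6, op7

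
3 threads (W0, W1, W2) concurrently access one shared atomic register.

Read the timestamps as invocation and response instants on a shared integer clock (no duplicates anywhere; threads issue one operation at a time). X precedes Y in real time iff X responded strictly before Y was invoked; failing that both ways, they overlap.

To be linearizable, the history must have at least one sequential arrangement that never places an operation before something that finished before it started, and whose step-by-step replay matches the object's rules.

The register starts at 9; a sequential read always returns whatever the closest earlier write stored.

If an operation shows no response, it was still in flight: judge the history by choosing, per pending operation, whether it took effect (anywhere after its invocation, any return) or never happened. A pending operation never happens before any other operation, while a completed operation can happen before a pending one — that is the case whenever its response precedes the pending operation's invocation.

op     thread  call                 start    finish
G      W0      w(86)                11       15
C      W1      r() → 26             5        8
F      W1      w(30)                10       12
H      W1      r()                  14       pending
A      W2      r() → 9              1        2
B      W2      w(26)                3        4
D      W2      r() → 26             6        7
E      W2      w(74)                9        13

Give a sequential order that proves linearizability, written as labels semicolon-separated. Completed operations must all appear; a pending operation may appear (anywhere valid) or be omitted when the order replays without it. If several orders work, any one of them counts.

A; B; C; D; E; F; G

after step 1 (A r() → 9): value 9
after step 2 (B w(26)): value 26
after step 3 (C r() → 26): value 26
after step 4 (D r() → 26): value 26
after step 5 (E w(74)): value 74
after step 6 (F w(30)): value 30
after step 7 (G w(86)): value 86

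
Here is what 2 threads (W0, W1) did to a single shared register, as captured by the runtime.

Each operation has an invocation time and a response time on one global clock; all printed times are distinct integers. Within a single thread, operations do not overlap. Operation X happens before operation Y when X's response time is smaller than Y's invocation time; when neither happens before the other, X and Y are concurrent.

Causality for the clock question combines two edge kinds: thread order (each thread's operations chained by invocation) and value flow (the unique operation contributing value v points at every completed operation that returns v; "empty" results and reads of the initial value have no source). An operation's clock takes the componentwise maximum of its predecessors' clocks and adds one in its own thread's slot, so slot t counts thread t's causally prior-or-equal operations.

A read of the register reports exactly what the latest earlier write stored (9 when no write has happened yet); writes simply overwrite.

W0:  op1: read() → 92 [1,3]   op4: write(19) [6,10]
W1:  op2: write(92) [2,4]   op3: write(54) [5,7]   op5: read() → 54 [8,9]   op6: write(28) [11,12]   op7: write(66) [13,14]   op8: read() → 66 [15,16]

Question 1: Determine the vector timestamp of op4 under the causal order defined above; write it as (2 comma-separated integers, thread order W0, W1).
root op op2, invoked 2: fresh clock plus W1's own tick → (0, 1)
invoked at 5, op3 merges VC(op2)=(0, 1) and bumps W1's slot → (0, 2)
invoked at 1, op1 merges VC(op2)=(0, 1) and bumps W0's slot → (1, 1)
invoked at 8, op5 merges VC(op3)=(0, 2) and bumps W1's slot → (0, 3)
invoked at 6, op4 merges VC(op1)=(1, 1) and bumps W0's slot → (2, 1)
invoked at 11, op6 merges VC(op5)=(0, 3) and bumps W1's slot → (0, 4)
invoked at 13, op7 merges VC(op6)=(0, 4) and bumps W1's slot → (0, 5)
invoked at 15, op8 merges VC(op7)=(0, 5) and bumps W1's slot → (0, 6)
target: VC(op4) = (2, 1)

(2, 1)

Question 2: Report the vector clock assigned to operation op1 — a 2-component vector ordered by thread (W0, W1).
VC(op2, invoked at 2): no causal predecessors; +1 on W1 → (0, 1)
VC(op3, invoked at 5): max of VC(op2)=(0, 1), then +1 on thread W1 → (0, 2)
VC(op1, invoked at 1): max of VC(op2)=(0, 1), then +1 on thread W0 → (1, 1)
VC(op5, invoked at 8): max of VC(op3)=(0, 2), then +1 on thread W1 → (0, 3)
VC(op4, invoked at 6): max of VC(op1)=(1, 1), then +1 on thread W0 → (2, 1)
VC(op6, invoked at 11): max of VC(op5)=(0, 3), then +1 on thread W1 → (0, 4)
VC(op7, invoked at 13): max of VC(op6)=(0, 4), then +1 on thread W1 → (0, 5)
VC(op8, invoked at 15): max of VC(op7)=(0, 5), then +1 on thread W1 → (0, 6)
target: VC(op1) = (1, 1)

(1, 1)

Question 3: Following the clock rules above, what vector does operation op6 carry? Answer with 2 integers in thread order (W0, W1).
op2 (invocation 2): nothing precedes it; W1's component alone gives (0, 1)
from VC(op2)=(0, 1), op3 (invoked 5) maxes components and bumps W1 → (0, 2)
from VC(op2)=(0, 1), op1 (invoked 1) maxes components and bumps W0 → (1, 1)
from VC(op3)=(0, 2), op5 (invoked 8) maxes components and bumps W1 → (0, 3)
from VC(op1)=(1, 1), op4 (invoked 6) maxes components and bumps W0 → (2, 1)
from VC(op5)=(0, 3), op6 (invoked 11) maxes components and bumps W1 → (0, 4)
from VC(op6)=(0, 4), op7 (invoked 13) maxes components and bumps W1 → (0, 5)
from VC(op7)=(0, 5), op8 (invoked 15) maxes components and bumps W1 → (0, 6)
target: VC(op6) = (0, 4)

(0, 4)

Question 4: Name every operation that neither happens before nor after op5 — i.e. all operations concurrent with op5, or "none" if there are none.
concurrent with op5 ([8,9]): every op whose interval crosses 8..9
op1 [1,3]: before
op2 [2,4]: before
op3 [5,7]: before
op4 [6,10]: concurrent
op6 [11,12]: after
op7 [13,14]: after
op8 [15,16]: after

op4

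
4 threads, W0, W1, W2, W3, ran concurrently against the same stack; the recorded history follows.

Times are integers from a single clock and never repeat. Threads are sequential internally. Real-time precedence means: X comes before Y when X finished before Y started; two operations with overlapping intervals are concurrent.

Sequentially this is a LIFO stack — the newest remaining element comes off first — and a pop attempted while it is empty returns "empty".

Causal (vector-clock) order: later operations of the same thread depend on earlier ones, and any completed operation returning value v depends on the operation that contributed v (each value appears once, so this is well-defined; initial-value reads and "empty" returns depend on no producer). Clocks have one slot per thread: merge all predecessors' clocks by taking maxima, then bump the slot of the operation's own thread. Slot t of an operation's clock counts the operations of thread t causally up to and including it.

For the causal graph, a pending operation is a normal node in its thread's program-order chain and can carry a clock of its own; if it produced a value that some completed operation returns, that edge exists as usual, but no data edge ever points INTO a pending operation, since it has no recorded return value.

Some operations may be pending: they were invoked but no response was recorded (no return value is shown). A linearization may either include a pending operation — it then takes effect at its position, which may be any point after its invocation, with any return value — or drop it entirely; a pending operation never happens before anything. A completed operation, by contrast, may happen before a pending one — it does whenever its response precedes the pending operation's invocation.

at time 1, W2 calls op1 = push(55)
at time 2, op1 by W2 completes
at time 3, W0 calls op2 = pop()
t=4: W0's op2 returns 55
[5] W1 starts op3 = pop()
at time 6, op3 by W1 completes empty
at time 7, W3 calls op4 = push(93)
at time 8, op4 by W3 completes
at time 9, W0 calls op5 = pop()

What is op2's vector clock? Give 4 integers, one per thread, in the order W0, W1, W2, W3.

(1, 0, 1, 0)

no predecessors for op4 (invoked 7): W3 increments from zero → (0, 0, 0, 1)
no predecessors for op1 (invoked 1): W2 increments from zero → (0, 0, 1, 0)
no predecessors for op3 (invoked 5): W1 increments from zero → (0, 1, 0, 0)
op2, invoked 3, takes VC(op1)=(0, 0, 1, 0) under max, adds 1 for W0 → (1, 0, 1, 0)
op5, invoked 9, takes VC(op2)=(1, 0, 1, 0) under max, adds 1 for W0 → (2, 0, 1, 0)
target: VC(op2) = (1, 0, 1, 0)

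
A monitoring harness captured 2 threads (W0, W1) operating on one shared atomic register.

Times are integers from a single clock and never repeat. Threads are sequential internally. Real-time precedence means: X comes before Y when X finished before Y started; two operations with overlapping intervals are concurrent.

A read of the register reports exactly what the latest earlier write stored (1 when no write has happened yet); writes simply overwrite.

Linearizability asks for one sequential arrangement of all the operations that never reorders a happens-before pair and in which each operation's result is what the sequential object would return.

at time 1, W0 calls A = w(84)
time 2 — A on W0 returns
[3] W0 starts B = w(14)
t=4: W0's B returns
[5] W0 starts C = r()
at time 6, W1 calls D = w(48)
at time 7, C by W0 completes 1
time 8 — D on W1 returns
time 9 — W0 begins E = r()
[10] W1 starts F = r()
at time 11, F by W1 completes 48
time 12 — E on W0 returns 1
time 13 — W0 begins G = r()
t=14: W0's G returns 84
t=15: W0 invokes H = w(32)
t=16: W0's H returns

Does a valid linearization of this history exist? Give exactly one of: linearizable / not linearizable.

not linearizable

already the first 7 events (up to C's response at time 7) admit no linearization; the first 6 still do
exactly one order of the 3 completed ops respects real time; the atomic register replay fails
every completion of the 1 pending operation (D) was checked; none linearizes
one such order, A, B, C (pending dropped), breaks at step 3 where C r() → 1 is illegal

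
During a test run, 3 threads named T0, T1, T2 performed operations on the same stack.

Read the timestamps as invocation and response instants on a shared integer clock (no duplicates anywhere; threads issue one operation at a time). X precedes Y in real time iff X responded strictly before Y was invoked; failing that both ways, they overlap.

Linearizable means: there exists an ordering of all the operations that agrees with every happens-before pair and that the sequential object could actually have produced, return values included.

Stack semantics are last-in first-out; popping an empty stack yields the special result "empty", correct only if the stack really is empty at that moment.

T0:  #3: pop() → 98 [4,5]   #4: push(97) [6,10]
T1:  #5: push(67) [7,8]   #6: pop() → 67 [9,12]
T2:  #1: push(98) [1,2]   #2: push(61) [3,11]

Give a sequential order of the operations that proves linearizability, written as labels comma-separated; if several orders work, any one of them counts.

after step 1 (#1 push(98)): stack <98>
after step 2 (#3 pop() → 98): stack <>
after step 3 (#2 push(61)): stack <61>
after step 4 (#4 push(97)): stack <61,97>
after step 5 (#5 push(67)): stack <61,97,67>
after step 6 (#6 pop() → 67): stack <61,97>

#1, #3, #2, #4, #5, #6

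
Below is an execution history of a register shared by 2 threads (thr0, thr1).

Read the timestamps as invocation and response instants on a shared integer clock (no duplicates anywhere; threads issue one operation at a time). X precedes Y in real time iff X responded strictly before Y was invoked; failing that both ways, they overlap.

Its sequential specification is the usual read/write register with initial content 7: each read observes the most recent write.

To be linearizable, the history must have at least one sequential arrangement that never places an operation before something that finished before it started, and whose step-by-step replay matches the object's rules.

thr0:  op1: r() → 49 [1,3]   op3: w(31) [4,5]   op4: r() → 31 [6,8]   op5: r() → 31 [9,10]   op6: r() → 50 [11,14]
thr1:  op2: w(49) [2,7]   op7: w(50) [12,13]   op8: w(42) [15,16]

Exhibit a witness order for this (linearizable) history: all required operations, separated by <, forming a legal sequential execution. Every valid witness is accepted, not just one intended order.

step 1: op2 w(49) — value 49
step 2: op1 r() → 49 — value 49
step 3: op3 w(31) — value 31
step 4: op4 r() → 31 — value 31
step 5: op5 r() → 31 — value 31
step 6: op7 w(50) — value 50
step 7: op6 r() → 50 — value 50
step 8: op8 w(42) — value 42

op2 < op1 < op3 < op4 < op5 < op7 < op6 < op8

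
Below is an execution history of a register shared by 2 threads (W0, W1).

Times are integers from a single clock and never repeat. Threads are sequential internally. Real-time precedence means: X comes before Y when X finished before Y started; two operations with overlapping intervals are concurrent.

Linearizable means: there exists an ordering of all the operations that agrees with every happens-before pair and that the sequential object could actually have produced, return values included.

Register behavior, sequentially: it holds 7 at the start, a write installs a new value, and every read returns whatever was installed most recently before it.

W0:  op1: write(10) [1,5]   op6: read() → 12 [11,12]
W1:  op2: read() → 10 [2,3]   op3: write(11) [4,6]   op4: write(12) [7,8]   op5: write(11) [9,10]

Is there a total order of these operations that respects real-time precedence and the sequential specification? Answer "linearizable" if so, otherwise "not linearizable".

not linearizable

already the first 12 events (up to op6's response at time 12) admit no linearization; the first 11 still do
the 6 completed operations admit 3 real-time orders; each fails the register replay
take op1, op2, op3, op4, op5, op6: step 6 already fails, because op6 read() → 12 cannot occur there
take op2, op1, op3, op4, op5, op6: step 1 already fails, because op2 read() → 10 cannot occur there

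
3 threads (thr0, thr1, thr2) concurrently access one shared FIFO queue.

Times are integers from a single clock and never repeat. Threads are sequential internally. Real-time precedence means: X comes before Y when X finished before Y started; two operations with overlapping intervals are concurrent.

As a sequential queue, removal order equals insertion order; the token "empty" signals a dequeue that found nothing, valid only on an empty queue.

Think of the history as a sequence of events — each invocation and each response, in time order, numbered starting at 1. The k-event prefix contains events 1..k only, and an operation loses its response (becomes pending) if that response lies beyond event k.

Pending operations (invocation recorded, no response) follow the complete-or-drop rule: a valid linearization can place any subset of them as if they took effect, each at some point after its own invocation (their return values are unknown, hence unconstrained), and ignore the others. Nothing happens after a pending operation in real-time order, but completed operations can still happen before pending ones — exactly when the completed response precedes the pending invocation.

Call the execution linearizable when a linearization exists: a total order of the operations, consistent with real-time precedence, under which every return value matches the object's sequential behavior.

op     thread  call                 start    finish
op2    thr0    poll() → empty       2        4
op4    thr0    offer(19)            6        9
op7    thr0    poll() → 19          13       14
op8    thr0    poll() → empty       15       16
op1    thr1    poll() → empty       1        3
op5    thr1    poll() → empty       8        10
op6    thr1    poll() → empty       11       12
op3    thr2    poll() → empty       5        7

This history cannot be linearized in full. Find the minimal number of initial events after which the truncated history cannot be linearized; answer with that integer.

12

a valid linearization of events 1..11 exists, for instance op1, op2, op3, op5, op4:
step 1: op1 poll() → empty — queue <>
step 2: op2 poll() → empty — queue <>
step 3: op3 poll() → empty — queue <>
step 4: op5 poll() → empty — queue <>
step 5: op4 offer(19) — queue <19>
once event 12 joins (op6's response, time 12), exhaustive search finds no witness
take op1, op2, op3, op4, op5, op6: step 5 already fails, because op5 poll() → empty cannot occur there
take op1, op2, op3, op5, op4, op6: step 6 already fails, because op6 poll() → empty cannot occur there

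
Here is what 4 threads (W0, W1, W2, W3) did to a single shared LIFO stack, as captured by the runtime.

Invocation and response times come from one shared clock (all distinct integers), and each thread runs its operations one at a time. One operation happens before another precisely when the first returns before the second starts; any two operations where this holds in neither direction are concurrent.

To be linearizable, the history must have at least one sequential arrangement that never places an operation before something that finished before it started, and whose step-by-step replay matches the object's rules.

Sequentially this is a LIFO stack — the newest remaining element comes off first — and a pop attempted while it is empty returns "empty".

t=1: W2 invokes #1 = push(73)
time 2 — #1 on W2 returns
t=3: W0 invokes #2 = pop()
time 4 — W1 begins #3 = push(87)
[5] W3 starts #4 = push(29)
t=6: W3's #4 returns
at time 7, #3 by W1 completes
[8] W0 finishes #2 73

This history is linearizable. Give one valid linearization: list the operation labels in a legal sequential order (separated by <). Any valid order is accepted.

step 1: #1 push(73) — stack <73>
step 2: #2 pop() → 73 — stack <>
step 3: #3 push(87) — stack <87>
step 4: #4 push(29) — stack <87,29>

#1 < #2 < #3 < #4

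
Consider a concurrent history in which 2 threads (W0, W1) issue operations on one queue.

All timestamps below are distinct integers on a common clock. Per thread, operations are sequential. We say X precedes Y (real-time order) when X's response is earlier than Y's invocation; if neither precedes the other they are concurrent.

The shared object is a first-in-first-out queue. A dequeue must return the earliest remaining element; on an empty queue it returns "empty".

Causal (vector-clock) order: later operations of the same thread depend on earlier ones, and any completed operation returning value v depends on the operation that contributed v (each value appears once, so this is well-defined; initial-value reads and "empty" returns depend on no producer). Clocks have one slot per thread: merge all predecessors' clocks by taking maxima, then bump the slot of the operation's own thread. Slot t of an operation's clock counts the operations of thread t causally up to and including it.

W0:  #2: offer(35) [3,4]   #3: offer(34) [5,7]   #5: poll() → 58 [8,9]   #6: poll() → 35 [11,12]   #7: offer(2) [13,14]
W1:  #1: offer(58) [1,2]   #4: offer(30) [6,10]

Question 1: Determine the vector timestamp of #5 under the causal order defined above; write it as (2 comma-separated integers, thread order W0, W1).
#1, invoked 1, has no incoming edges; only W1's bump applies → (0, 1)
#2, invoked 3, has no incoming edges; only W0's bump applies → (1, 0)
merge at #4 (invoked 6): VC(#1)=(0, 1), own-thread bump on W1 → (0, 2)
merge at #3 (invoked 5): VC(#2)=(1, 0), own-thread bump on W0 → (2, 0)
merge at #5 (invoked 8): VC(#1)=(0, 1), VC(#3)=(2, 0), own-thread bump on W0 → (3, 1)
merge at #6 (invoked 11): VC(#2)=(1, 0), VC(#5)=(3, 1), own-thread bump on W0 → (4, 1)
merge at #7 (invoked 13): VC(#6)=(4, 1), own-thread bump on W0 → (5, 1)
target: VC(#5) = (3, 1)

(3, 1)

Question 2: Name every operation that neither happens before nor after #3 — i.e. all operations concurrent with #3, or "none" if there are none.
concurrent with #3 ([5,7]): every op whose interval crosses 5..7
#1 [1,2]: before
#2 [3,4]: before
#4 [6,10]: concurrent
#5 [8,9]: after
#6 [11,12]: after
#7 [13,14]: after

#4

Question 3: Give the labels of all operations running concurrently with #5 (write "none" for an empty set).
#5 spans [8,9]; an op avoiding the whole window 8..9 is ordered, any other is concurrent
#1 [1,2]: before
#2 [3,4]: before
#3 [5,7]: before
#4 [6,10]: concurrent
#6 [11,12]: after
#7 [13,14]: after

#4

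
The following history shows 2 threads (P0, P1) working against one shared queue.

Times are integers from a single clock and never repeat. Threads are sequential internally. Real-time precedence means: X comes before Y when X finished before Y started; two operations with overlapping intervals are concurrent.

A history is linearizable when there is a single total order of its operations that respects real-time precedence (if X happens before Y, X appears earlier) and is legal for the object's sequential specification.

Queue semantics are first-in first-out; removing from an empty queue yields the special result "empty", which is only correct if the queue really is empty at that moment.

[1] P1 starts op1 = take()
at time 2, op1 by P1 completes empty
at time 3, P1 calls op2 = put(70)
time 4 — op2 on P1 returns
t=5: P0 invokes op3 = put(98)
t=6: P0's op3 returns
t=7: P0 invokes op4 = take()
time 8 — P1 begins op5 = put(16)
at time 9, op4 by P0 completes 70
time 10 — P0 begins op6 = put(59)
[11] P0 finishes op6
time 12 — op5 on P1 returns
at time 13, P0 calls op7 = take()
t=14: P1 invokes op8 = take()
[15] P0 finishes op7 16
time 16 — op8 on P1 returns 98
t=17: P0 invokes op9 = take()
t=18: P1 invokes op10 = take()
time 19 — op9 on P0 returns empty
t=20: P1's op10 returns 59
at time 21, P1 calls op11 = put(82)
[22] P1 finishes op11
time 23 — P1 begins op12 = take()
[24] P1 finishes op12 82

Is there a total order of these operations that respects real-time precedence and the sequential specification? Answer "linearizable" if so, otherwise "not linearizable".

linearizable

a witness: op1, op2, op3, op4, op5, op6, op8, op7, op10, op9, op11, op12
step 1: op1 take() → empty — queue <>
step 2: op2 put(70) — queue <70>
step 3: op3 put(98) — queue <70,98>
step 4: op4 take() → 70 — queue <98>
step 5: op5 put(16) — queue <98,16>
step 6: op6 put(59) — queue <98,16,59>
step 7: op8 take() → 98 — queue <16,59>
step 8: op7 take() → 16 — queue <59>
step 9: op10 take() → 59 — queue <>
step 10: op9 take() → empty — queue <>
step 11: op11 put(82) — queue <82>
step 12: op12 take() → 82 — queue <>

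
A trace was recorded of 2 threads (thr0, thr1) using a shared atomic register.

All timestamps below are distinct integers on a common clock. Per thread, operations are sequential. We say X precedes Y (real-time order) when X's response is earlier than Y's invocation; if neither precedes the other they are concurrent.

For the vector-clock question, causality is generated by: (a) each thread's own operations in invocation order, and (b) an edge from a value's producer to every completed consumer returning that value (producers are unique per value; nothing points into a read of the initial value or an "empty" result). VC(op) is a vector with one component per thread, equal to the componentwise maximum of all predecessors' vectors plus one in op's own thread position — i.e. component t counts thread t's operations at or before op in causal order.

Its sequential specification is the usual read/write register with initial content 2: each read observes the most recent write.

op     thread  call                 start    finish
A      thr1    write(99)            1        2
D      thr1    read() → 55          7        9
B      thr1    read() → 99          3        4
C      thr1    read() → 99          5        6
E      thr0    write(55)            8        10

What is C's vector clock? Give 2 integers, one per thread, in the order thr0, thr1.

(0, 3)

A, invoked 1, has no incoming edges; only thr1's bump applies → (0, 1)
E, invoked 8, has no incoming edges; only thr0's bump applies → (1, 0)
invoked at 3, B merges VC(A)=(0, 1) and bumps thr1's slot → (0, 2)
invoked at 5, C merges VC(A)=(0, 1), VC(B)=(0, 2) and bumps thr1's slot → (0, 3)
invoked at 7, D merges VC(C)=(0, 3), VC(E)=(1, 0) and bumps thr1's slot → (1, 4)
target: VC(C) = (0, 3)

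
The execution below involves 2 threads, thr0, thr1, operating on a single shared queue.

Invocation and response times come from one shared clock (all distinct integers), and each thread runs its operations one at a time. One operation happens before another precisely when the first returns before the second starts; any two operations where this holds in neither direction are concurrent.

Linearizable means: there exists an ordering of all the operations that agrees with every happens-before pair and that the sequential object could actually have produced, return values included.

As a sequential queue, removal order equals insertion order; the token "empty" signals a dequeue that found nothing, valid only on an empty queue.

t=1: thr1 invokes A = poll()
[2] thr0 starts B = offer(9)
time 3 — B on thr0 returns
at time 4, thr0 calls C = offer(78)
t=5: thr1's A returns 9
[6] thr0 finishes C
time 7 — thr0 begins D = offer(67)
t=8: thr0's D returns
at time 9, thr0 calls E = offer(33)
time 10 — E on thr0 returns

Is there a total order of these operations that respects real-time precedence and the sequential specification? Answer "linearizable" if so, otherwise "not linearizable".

linearizable

a witness: B, A, C, D, E
1. B offer(9), leaving queue <9>
2. A poll() → 9, leaving queue <>
3. C offer(78), leaving queue <78>
4. D offer(67), leaving queue <78,67>
5. E offer(33), leaving queue <78,67,33>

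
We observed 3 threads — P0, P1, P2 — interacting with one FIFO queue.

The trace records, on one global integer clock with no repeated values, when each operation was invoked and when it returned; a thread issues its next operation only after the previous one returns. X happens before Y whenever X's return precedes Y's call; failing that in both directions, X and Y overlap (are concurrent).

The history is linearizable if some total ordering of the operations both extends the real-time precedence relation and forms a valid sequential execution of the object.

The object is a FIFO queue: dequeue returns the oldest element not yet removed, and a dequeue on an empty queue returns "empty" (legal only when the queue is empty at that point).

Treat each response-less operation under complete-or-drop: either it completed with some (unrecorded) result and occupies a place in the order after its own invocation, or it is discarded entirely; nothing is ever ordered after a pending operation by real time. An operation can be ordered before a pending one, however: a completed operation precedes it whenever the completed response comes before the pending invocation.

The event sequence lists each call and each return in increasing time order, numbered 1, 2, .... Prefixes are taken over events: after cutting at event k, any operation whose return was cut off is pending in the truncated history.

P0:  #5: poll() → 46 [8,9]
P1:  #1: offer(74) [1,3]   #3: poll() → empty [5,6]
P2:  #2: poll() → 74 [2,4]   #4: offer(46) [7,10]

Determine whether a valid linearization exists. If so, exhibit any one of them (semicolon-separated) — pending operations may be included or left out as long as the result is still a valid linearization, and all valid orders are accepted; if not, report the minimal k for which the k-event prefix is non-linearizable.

after step 1 (#1 offer(74)): queue <74>
after step 2 (#2 poll() → 74): queue <>
after step 3 (#3 poll() → empty): queue <>
after step 4 (#4 offer(46)): queue <46>
after step 5 (#5 poll() → 46): queue <>

linearizable — witness: #1; #2; #3; #4; #5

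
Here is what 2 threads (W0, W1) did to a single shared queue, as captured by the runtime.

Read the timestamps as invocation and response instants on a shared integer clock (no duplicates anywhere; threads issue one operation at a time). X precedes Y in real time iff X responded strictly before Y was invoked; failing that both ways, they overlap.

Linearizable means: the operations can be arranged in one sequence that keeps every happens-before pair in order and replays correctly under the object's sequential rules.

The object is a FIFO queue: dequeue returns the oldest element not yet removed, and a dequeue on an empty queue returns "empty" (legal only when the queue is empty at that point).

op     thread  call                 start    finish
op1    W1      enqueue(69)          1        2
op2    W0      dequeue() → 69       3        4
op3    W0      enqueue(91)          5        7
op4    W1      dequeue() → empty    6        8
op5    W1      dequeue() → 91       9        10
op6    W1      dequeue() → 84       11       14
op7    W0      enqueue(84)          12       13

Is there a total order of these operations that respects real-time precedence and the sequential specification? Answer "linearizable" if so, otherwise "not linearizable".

linearizable

witness order: op1, op2, op4, op3, op5, op7, op6
after step 1 (op1 enqueue(69)): queue <69>
after step 2 (op2 dequeue() → 69): queue <>
after step 3 (op4 dequeue() → empty): queue <>
after step 4 (op3 enqueue(91)): queue <91>
after step 5 (op5 dequeue() → 91): queue <>
after step 6 (op7 enqueue(84)): queue <84>
after step 7 (op6 dequeue() → 84): queue <>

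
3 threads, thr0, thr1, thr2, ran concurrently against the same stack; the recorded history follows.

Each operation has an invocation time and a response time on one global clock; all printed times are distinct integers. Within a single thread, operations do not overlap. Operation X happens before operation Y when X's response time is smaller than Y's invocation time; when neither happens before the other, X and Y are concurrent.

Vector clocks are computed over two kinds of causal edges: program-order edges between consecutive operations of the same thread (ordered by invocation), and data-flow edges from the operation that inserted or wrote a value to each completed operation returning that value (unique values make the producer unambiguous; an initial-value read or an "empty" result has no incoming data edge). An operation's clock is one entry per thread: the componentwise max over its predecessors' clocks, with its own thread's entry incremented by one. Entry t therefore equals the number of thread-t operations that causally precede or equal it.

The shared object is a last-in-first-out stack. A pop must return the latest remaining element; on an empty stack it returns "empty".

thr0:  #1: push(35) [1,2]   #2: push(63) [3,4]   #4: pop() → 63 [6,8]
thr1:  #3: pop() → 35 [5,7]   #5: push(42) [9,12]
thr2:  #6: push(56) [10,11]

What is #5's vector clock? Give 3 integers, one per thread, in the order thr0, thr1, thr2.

(1, 2, 0)

#6 (invocation 10): nothing precedes it; thr2's component alone gives (0, 0, 1)
#1 (invocation 1): nothing precedes it; thr0's component alone gives (1, 0, 0)
VC(#3, invoked at 5): max of VC(#1)=(1, 0, 0), then +1 on thread thr1 → (1, 1, 0)
VC(#2, invoked at 3): max of VC(#1)=(1, 0, 0), then +1 on thread thr0 → (2, 0, 0)
VC(#5, invoked at 9): max of VC(#3)=(1, 1, 0), then +1 on thread thr1 → (1, 2, 0)
VC(#4, invoked at 6): max of VC(#2)=(2, 0, 0), then +1 on thread thr0 → (3, 0, 0)
target: VC(#5) = (1, 2, 0)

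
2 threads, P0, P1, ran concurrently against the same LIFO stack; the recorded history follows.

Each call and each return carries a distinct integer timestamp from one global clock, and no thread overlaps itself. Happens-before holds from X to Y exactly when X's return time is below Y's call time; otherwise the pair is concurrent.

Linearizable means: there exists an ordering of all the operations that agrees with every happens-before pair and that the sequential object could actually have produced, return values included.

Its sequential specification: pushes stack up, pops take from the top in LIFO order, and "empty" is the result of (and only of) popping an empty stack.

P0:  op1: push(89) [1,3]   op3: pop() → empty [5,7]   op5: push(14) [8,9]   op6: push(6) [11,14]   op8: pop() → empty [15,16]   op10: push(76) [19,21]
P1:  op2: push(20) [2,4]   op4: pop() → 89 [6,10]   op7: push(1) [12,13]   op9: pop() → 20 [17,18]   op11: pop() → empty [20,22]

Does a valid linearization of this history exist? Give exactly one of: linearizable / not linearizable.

through event 6 a valid linearization exists; event 7 (op3 responding at time 7) ends that
the 3 completed operations admit 2 real-time orders; each fails the LIFO stack replay
including or dropping the 1 pending operation (op4) in any combination fails
sample order op1, op2, op3 (pending dropped) stalls at step 3 — op3 pop() → empty has no legal effect
sample order op2, op1, op3 (pending dropped) stalls at step 3 — op3 pop() → empty has no legal effect

not linearizable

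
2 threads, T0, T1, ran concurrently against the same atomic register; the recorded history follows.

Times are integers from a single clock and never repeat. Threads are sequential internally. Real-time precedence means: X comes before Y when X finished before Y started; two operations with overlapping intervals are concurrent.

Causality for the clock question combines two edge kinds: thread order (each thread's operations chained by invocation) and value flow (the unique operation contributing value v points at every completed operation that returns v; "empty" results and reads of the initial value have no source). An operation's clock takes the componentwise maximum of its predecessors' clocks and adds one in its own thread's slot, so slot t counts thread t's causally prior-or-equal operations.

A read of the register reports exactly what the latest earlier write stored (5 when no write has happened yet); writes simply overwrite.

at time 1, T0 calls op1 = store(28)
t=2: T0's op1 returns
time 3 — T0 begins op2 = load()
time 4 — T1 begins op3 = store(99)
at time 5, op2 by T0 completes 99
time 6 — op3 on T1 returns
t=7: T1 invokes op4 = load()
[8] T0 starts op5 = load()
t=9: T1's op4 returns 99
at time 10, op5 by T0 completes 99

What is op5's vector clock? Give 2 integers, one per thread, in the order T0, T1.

no predecessors for op3 (invoked 4): T1 increments from zero → (0, 1)
no predecessors for op1 (invoked 1): T0 increments from zero → (1, 0)
merge at op4 (invoked 7): VC(op3)=(0, 1), own-thread bump on T1 → (0, 2)
merge at op2 (invoked 3): VC(op1)=(1, 0), VC(op3)=(0, 1), own-thread bump on T0 → (2, 1)
merge at op5 (invoked 8): VC(op2)=(2, 1), VC(op3)=(0, 1), own-thread bump on T0 → (3, 1)
target: VC(op5) = (3, 1)

(3, 1)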